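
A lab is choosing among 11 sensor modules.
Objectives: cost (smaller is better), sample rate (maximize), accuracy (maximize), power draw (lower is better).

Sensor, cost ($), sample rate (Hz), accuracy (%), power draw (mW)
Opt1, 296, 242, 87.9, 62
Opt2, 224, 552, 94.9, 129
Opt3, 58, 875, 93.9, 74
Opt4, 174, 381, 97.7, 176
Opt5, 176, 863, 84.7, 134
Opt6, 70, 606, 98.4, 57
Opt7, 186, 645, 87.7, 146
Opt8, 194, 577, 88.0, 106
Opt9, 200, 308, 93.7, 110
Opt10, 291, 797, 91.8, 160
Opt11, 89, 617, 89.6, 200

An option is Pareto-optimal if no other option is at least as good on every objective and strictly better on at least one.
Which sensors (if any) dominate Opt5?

Opt3: cost 58≤176, sample rate 875≥863, accuracy 93.9≥84.7, power draw 74≤134 — dominates Opt5.
Others (Opt1, Opt2, Opt4, Opt6, Opt7, Opt8, Opt9, Opt10, Opt11) are each worse than Opt5 on at least one objective.

Opt3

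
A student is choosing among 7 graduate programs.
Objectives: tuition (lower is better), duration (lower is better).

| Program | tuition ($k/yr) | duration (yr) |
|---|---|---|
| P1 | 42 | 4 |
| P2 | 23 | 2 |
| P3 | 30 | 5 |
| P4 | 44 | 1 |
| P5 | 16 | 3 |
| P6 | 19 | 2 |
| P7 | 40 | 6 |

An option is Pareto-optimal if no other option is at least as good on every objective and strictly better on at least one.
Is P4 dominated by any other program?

No

P1: worse on duration (4 vs 1).
P2: worse on duration (2 vs 1).
P3: worse on duration (5 vs 1).
P5: worse on duration (3 vs 1).
P6: worse on duration (2 vs 1).
P7: worse on duration (6 vs 1).
No option is at least as good as P4 on every objective and strictly better on one.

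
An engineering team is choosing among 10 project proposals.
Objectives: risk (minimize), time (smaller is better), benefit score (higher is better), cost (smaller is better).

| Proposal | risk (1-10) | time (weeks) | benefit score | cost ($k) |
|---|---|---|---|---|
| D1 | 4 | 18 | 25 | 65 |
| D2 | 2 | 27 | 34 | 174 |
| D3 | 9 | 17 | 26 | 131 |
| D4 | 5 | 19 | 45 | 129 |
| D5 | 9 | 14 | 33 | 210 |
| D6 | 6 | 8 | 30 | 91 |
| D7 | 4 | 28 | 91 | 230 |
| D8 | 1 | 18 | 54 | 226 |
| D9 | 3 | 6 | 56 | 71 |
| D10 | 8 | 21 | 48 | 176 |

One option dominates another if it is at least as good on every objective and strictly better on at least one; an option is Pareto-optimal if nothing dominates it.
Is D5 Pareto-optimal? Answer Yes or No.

D9 vs D5: risk 3≤9, time 6≤14, benefit score 56≥33, cost 71≤210 — D9 is at least as good on every objective and strictly better on at least one, so D9 dominates D5.

No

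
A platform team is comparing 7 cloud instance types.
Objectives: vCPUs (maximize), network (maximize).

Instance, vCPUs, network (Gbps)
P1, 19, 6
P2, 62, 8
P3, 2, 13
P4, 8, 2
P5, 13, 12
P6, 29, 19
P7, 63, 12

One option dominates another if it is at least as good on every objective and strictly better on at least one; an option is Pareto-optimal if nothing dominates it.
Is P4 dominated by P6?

Yes

P6 vs P4: vCPUs 29≥8, network 19≥2 — P6 is at least as good on every objective with at least one strict improvement.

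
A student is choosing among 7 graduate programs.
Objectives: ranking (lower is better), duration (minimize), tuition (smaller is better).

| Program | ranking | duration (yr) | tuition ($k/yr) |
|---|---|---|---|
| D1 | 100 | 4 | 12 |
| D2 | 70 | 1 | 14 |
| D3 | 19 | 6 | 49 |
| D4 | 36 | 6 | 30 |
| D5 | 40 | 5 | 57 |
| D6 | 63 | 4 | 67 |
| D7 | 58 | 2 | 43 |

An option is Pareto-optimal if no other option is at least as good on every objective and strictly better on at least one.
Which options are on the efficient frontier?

D1, D2, D3, D4, D5, D7

D1: not dominated (best tuition).
D2: not dominated (best duration).
D3: not dominated (best ranking).
D4: not dominated.
D5: not dominated.
D6: dominated by D7 (ranking 58≤63, duration 2≤4, tuition 43≤67).
D7: not dominated.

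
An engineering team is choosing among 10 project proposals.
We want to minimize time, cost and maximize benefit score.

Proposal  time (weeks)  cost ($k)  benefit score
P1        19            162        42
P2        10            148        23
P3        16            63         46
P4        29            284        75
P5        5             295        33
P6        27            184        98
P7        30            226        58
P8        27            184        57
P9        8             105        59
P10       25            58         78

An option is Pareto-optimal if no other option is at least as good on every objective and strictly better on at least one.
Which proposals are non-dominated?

P1: dominated by P3 (time 16≤19, cost 63≤162, benefit score 46≥42).
P2: dominated by P9 (time 8≤10, cost 105≤148, benefit score 59≥23).
P3: not dominated.
P4: dominated by P6 (time 27≤29, cost 184≤284, benefit score 98≥75).
P5: not dominated (best time).
P6: not dominated (best benefit score).
P7: dominated by P6 (time 27≤30, cost 184≤226, benefit score 98≥58).
P8: dominated by P6 (time 27≤27, cost 184≤184, benefit score 98≥57).
P9: not dominated.
P10: not dominated (best cost).

P3, P5, P6, P9, P10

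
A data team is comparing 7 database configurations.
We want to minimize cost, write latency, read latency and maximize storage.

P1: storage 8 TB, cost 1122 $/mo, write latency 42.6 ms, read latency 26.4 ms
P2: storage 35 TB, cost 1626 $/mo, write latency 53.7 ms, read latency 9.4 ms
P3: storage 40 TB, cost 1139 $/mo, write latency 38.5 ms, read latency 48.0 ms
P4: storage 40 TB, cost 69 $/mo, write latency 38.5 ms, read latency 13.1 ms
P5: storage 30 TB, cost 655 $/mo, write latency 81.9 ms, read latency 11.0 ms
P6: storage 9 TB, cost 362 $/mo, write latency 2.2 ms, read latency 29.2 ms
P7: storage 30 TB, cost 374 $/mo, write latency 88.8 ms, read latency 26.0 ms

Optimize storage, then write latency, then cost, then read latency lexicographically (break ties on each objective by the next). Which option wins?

First maximize storage: best is 40, kept {P3, P4}.
Then minimize write latency: best is 38.5, kept {P3, P4}.
Then minimize cost: best is 69, kept {P4}.

P4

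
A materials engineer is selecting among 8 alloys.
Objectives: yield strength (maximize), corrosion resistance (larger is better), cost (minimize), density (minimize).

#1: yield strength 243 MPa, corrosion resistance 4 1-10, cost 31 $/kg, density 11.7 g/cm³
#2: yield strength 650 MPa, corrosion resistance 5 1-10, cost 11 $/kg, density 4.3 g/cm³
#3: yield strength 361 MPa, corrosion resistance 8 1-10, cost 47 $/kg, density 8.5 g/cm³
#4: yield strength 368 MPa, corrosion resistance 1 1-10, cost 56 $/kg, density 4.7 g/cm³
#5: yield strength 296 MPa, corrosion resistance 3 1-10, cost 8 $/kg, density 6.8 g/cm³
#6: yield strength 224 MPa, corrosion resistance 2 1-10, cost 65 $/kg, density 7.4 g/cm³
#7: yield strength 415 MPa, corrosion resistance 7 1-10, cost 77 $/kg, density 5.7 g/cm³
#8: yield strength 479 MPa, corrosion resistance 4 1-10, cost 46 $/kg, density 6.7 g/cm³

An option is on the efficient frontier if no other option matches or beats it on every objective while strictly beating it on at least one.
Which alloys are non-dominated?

#1: dominated by #2 (yield strength 650≥243, corrosion resistance 5≥4, cost 11≤31, density 4.3≤11.7).
#2: not dominated (best yield strength).
#3: not dominated (best corrosion resistance).
#4: dominated by #2 (yield strength 650≥368, corrosion resistance 5≥1, cost 11≤56, density 4.3≤4.7).
#5: not dominated (best cost).
#6: dominated by #2 (yield strength 650≥224, corrosion resistance 5≥2, cost 11≤65, density 4.3≤7.4).
#7: not dominated.
#8: dominated by #2 (yield strength 650≥479, corrosion resistance 5≥4, cost 11≤46, density 4.3≤6.7).

#2, #3, #5, #7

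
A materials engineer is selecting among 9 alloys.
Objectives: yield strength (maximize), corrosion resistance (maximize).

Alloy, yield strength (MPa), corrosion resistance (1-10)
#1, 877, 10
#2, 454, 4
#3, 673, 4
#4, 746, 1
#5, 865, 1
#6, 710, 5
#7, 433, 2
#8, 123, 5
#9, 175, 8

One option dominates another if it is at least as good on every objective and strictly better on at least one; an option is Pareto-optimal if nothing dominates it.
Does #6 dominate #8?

Yes

#6 vs #8: yield strength 710≥123, corrosion resistance 5≥5 — #6 is at least as good on every objective with at least one strict improvement.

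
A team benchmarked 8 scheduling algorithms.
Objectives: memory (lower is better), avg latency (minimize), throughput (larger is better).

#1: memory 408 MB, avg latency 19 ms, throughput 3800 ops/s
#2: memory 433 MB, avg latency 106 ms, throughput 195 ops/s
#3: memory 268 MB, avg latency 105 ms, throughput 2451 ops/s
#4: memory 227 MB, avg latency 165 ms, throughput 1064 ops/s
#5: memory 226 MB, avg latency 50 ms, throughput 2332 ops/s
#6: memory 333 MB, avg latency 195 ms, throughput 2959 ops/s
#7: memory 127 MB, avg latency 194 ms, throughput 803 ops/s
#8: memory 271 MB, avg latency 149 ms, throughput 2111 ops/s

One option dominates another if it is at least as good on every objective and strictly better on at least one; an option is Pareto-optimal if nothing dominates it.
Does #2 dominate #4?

No

#2 vs #4: #2 is worse on memory (433 vs 227), so it does not dominate #4.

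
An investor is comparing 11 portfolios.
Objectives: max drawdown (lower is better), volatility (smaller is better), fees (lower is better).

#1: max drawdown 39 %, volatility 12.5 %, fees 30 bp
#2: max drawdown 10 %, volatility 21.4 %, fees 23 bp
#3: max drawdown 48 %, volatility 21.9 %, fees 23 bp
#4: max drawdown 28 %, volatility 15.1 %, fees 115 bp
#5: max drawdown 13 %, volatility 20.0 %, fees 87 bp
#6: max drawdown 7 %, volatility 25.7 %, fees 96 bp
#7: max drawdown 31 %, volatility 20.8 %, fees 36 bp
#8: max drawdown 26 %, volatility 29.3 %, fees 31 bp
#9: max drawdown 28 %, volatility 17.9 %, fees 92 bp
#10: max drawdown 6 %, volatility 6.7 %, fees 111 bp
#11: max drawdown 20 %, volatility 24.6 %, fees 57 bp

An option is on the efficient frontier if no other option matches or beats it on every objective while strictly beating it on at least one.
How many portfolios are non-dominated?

7

#1: not dominated.
#2: not dominated.
#3: dominated by #2 (max drawdown 10≤48, volatility 21.4≤21.9, fees 23≤23).
#4: dominated by #10 (max drawdown 6≤28, volatility 6.7≤15.1, fees 111≤115).
#5: not dominated.
#6: not dominated.
#7: not dominated.
#8: dominated by #2 (max drawdown 10≤26, volatility 21.4≤29.3, fees 23≤31).
#9: not dominated.
#10: not dominated (best max drawdown).
#11: dominated by #2 (max drawdown 10≤20, volatility 21.4≤24.6, fees 23≤57).
Pareto-optimal: #1, #2, #5, #6, #7, #9, #10 → 7.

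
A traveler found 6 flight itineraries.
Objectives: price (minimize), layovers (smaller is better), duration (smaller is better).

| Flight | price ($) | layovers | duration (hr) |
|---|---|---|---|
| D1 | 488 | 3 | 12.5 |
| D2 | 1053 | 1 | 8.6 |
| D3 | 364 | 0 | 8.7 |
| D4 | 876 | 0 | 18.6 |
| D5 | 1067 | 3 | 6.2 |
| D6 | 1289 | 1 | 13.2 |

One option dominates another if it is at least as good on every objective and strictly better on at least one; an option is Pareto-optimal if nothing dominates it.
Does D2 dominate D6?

Yes

D2 vs D6: price 1053≤1289, layovers 1≤1, duration 8.6≤13.2 — D2 is at least as good on every objective with at least one strict improvement.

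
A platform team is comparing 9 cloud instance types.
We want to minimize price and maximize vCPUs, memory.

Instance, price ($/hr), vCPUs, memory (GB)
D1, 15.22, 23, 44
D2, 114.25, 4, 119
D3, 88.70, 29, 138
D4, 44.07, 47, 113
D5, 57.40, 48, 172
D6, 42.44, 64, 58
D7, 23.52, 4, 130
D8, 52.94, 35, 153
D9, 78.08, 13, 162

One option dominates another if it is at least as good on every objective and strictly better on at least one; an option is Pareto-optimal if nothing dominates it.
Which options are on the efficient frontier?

D1, D4, D5, D6, D7, D8

D1: not dominated (best price).
D2: dominated by D3 (price 88.70≤114.25, vCPUs 29≥4, memory 138≥119).
D3: dominated by D5 (price 57.40≤88.70, vCPUs 48≥29, memory 172≥138).
D4: not dominated.
D5: not dominated (best memory).
D6: not dominated (best vCPUs).
D7: not dominated.
D8: not dominated.
D9: dominated by D5 (price 57.40≤78.08, vCPUs 48≥13, memory 172≥162).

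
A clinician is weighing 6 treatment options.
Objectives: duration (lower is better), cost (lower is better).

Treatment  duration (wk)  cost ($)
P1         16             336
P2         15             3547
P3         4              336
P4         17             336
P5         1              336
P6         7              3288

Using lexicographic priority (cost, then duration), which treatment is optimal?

P5

First minimize cost: best is 336, kept {P1, P3, P4, P5}.
Then minimize duration: best is 1, kept {P5}.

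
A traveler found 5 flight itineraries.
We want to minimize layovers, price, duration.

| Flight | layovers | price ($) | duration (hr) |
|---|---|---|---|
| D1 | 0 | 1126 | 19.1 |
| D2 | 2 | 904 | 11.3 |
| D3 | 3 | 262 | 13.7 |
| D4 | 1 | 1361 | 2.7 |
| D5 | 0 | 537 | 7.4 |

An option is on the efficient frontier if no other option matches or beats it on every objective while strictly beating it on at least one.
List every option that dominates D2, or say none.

D5

D5: layovers 0≤2, price 537≤904, duration 7.4≤11.3 — dominates D2.
Others (D1, D3, D4) are each worse than D2 on at least one objective.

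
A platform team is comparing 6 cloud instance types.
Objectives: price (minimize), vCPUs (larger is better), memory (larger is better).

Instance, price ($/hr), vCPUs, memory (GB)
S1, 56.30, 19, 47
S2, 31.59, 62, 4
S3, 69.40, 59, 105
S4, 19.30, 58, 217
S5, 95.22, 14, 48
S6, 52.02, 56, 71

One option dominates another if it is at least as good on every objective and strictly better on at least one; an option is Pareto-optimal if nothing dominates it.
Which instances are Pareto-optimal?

S2, S3, S4

S1: dominated by S4 (price 19.30≤56.30, vCPUs 58≥19, memory 217≥47).
S2: not dominated (best vCPUs).
S3: not dominated.
S4: not dominated (best price).
S5: dominated by S3 (price 69.40≤95.22, vCPUs 59≥14, memory 105≥48).
S6: dominated by S4 (price 19.30≤52.02, vCPUs 58≥56, memory 217≥71).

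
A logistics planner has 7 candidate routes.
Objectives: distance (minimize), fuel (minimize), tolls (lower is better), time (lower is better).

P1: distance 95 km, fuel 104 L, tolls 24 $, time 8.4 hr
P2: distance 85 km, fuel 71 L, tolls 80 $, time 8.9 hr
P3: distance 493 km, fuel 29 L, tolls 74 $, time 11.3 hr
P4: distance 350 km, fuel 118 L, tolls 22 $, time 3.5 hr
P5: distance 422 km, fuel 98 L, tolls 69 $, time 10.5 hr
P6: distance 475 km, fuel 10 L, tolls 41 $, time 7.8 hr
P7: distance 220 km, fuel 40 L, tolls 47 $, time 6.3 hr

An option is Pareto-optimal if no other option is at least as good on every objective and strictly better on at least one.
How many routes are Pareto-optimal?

5

P1: not dominated.
P2: not dominated (best distance).
P3: dominated by P6 (distance 475≤493, fuel 10≤29, tolls 41≤74, time 7.8≤11.3).
P4: not dominated (best tolls).
P5: dominated by P7 (distance 220≤422, fuel 40≤98, tolls 47≤69, time 6.3≤10.5).
P6: not dominated (best fuel).
P7: not dominated.
Pareto-optimal: P1, P2, P4, P6, P7 → 5.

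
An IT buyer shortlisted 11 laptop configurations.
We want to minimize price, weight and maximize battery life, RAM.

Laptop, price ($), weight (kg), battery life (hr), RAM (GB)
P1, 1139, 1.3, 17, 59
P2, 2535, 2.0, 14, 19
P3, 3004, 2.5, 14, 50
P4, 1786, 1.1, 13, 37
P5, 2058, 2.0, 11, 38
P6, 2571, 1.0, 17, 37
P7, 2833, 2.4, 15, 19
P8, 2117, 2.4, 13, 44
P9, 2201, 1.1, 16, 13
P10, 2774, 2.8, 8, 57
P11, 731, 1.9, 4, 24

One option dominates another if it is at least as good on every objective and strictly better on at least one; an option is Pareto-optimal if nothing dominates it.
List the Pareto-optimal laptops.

P1: not dominated (best RAM).
P2: dominated by P1 (price 1139≤2535, weight 1.3≤2.0, battery life 17≥14, RAM 59≥19).
P3: dominated by P1 (price 1139≤3004, weight 1.3≤2.5, battery life 17≥14, RAM 59≥50).
P4: not dominated.
P5: dominated by P1 (price 1139≤2058, weight 1.3≤2.0, battery life 17≥11, RAM 59≥38).
P6: not dominated (best weight).
P7: dominated by P1 (price 1139≤2833, weight 1.3≤2.4, battery life 17≥15, RAM 59≥19).
P8: dominated by P1 (price 1139≤2117, weight 1.3≤2.4, battery life 17≥13, RAM 59≥44).
P9: not dominated.
P10: dominated by P1 (price 1139≤2774, weight 1.3≤2.8, battery life 17≥8, RAM 59≥57).
P11: not dominated (best price).

P1, P4, P6, P9, P11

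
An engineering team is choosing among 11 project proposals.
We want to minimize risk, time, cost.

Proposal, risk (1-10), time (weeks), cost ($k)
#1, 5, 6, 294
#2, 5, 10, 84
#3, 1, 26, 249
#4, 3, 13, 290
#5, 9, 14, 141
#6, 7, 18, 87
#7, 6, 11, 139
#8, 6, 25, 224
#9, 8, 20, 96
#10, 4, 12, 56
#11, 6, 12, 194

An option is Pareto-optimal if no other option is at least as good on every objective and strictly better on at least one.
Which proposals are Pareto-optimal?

#1, #2, #3, #4, #10

#1: not dominated (best time).
#2: not dominated.
#3: not dominated (best risk).
#4: not dominated.
#5: dominated by #2 (risk 5≤9, time 10≤14, cost 84≤141).
#6: dominated by #2 (risk 5≤7, time 10≤18, cost 84≤87).
#7: dominated by #2 (risk 5≤6, time 10≤11, cost 84≤139).
#8: dominated by #2 (risk 5≤6, time 10≤25, cost 84≤224).
#9: dominated by #2 (risk 5≤8, time 10≤20, cost 84≤96).
#10: not dominated (best cost).
#11: dominated by #2 (risk 5≤6, time 10≤12, cost 84≤194).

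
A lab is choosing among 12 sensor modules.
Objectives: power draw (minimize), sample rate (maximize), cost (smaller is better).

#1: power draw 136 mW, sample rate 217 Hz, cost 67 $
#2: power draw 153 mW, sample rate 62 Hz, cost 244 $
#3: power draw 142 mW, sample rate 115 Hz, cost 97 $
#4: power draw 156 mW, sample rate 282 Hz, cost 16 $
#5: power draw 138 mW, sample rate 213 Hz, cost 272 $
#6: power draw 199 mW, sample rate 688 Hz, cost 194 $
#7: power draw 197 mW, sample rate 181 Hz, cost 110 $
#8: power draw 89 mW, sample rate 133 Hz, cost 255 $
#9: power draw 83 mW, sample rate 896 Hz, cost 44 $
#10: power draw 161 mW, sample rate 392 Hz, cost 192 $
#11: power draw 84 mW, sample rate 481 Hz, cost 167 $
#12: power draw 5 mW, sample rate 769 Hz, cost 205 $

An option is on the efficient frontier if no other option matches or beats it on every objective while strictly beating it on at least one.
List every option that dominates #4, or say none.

#1: worse on sample rate (217 vs 282).
#2: worse on sample rate (62 vs 282).
#3: worse on sample rate (115 vs 282).
#5: worse on sample rate (213 vs 282).
#6: worse on power draw (199 vs 156).
#7: worse on power draw (197 vs 156).
#8: worse on sample rate (133 vs 282).
#9: worse on cost (44 vs 16).
#10: worse on power draw (161 vs 156).
#11: worse on cost (167 vs 16).
#12: worse on cost (205 vs 16).
No option dominates #4.

none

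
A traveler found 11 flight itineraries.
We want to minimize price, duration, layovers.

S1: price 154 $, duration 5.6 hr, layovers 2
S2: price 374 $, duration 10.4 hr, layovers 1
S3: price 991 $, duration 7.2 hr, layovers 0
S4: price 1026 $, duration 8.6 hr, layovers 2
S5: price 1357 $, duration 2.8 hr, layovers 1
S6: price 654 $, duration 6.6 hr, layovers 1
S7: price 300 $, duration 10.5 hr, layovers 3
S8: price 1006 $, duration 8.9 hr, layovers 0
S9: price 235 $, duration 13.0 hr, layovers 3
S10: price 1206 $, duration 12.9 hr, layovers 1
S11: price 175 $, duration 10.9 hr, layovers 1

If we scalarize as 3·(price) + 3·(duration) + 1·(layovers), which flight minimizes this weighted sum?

S1: 3·154 + 3·5.6 + 1·2 = 480.8
S2: 3·374 + 3·10.4 + 1·1 = 1154.2
S3: 3·991 + 3·7.2 + 1·0 = 2994.6
S4: 3·1026 + 3·8.6 + 1·2 = 3105.8
S5: 3·1357 + 3·2.8 + 1·1 = 4080.4
S6: 3·654 + 3·6.6 + 1·1 = 1982.8
S7: 3·300 + 3·10.5 + 1·3 = 934.5
S8: 3·1006 + 3·8.9 + 1·0 = 3044.7
S9: 3·235 + 3·13.0 + 1·3 = 747.0
S10: 3·1206 + 3·12.9 + 1·1 = 3657.7
S11: 3·175 + 3·10.9 + 1·1 = 558.7
Lowest: S1 at 480.8.

S1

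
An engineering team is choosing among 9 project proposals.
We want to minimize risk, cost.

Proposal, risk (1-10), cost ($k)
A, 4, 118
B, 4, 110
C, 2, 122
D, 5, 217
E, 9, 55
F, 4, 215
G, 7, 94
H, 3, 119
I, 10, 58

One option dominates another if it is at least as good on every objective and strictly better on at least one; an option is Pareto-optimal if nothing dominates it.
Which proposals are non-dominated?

A: dominated by B (risk 4≤4, cost 110≤118).
B: not dominated.
C: not dominated (best risk).
D: dominated by A (risk 4≤5, cost 118≤217).
E: not dominated (best cost).
F: dominated by A (risk 4≤4, cost 118≤215).
G: not dominated.
H: not dominated.
I: dominated by E (risk 9≤10, cost 55≤58).

B, C, E, G, H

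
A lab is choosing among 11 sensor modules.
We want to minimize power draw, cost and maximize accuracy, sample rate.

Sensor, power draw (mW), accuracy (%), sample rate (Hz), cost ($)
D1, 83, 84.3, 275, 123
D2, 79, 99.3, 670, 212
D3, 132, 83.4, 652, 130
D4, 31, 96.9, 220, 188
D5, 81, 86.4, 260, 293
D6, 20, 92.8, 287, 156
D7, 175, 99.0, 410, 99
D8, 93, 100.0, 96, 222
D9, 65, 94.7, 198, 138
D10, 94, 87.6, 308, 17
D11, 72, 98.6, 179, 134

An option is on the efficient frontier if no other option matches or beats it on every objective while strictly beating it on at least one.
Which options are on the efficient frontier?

D1: not dominated.
D2: not dominated (best sample rate).
D3: not dominated.
D4: not dominated.
D5: dominated by D2 (power draw 79≤81, accuracy 99.3≥86.4, sample rate 670≥260, cost 212≤293).
D6: not dominated (best power draw).
D7: not dominated.
D8: not dominated (best accuracy).
D9: not dominated.
D10: not dominated (best cost).
D11: not dominated.

D1, D2, D3, D4, D6, D7, D8, D9, D10, D11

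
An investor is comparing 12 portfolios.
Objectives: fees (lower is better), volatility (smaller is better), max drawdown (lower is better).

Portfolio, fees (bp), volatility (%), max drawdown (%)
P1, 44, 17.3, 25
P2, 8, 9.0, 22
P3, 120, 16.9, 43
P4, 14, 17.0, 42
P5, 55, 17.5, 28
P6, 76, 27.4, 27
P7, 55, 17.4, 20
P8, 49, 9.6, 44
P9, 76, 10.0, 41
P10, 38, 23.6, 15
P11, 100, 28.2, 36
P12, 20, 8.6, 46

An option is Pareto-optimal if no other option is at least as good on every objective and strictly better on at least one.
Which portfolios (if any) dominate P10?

P1: worse on fees (44 vs 38).
P2: worse on max drawdown (22 vs 15).
P3: worse on fees (120 vs 38).
P4: worse on max drawdown (42 vs 15).
P5: worse on fees (55 vs 38).
P6: worse on fees (76 vs 38).
P7: worse on fees (55 vs 38).
P8: worse on fees (49 vs 38).
P9: worse on fees (76 vs 38).
P11: worse on fees (100 vs 38).
P12: worse on max drawdown (46 vs 15).
No option dominates P10.

none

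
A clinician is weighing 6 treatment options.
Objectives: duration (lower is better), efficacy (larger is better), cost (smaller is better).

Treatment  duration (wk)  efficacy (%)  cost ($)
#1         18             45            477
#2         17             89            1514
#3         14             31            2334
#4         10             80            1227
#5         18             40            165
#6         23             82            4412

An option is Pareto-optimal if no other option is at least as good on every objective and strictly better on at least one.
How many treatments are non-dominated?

4

#1: not dominated.
#2: not dominated (best efficacy).
#3: dominated by #4 (duration 10≤14, efficacy 80≥31, cost 1227≤2334).
#4: not dominated (best duration).
#5: not dominated (best cost).
#6: dominated by #2 (duration 17≤23, efficacy 89≥82, cost 1514≤4412).
Pareto-optimal: #1, #2, #4, #5 → 4.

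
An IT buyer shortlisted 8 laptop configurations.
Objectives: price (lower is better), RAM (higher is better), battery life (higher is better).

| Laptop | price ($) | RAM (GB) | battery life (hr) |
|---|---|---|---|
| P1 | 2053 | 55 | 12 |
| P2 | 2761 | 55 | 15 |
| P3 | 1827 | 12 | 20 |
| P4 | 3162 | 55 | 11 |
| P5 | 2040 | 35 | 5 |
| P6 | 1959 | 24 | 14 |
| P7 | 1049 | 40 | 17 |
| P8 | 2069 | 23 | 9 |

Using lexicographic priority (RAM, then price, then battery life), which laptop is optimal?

First maximize RAM: best is 55, kept {P1, P2, P4}.
Then minimize price: best is 2053, kept {P1}.

P1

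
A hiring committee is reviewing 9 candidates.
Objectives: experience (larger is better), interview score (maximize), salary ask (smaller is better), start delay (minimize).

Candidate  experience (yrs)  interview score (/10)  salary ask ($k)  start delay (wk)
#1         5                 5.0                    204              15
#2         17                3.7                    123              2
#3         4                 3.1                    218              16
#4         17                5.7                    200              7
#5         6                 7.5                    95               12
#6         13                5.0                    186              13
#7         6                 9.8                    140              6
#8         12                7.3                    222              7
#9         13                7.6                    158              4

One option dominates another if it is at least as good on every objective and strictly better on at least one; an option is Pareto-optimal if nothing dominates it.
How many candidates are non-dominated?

5

#1: dominated by #4 (experience 17≥5, interview score 5.7≥5.0, salary ask 200≤204, start delay 7≤15).
#2: not dominated (best start delay).
#3: dominated by #1 (experience 5≥4, interview score 5.0≥3.1, salary ask 204≤218, start delay 15≤16).
#4: not dominated.
#5: not dominated (best salary ask).
#6: dominated by #9 (experience 13≥13, interview score 7.6≥5.0, salary ask 158≤186, start delay 4≤13).
#7: not dominated (best interview score).
#8: dominated by #9 (experience 13≥12, interview score 7.6≥7.3, salary ask 158≤222, start delay 4≤7).
#9: not dominated.
Pareto-optimal: #2, #4, #5, #7, #9 → 5.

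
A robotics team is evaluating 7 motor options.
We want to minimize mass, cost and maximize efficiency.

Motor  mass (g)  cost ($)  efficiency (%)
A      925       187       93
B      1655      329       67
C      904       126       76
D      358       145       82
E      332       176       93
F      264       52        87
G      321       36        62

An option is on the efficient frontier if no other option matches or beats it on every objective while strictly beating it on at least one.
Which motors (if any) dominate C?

F: mass 264≤904, cost 52≤126, efficiency 87≥76 — dominates C.
Others (A, B, D, E, G) are each worse than C on at least one objective.

F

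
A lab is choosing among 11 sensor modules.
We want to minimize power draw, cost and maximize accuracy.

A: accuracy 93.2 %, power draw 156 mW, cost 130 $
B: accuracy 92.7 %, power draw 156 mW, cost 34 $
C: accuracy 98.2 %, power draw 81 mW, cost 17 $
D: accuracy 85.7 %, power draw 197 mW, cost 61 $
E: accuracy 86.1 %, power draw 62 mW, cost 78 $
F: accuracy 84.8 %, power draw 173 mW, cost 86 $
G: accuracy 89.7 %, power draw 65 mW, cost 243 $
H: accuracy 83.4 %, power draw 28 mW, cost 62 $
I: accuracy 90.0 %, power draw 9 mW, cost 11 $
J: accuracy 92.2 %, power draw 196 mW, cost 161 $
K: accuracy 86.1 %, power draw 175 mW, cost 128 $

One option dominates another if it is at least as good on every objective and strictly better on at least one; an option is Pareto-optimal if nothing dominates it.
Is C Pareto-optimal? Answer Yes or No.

Yes

A: worse on accuracy (93.2 vs 98.2).
B: worse on accuracy (92.7 vs 98.2).
D: worse on accuracy (85.7 vs 98.2).
E: worse on accuracy (86.1 vs 98.2).
F: worse on accuracy (84.8 vs 98.2).
G: worse on accuracy (89.7 vs 98.2).
H: worse on accuracy (83.4 vs 98.2).
I: worse on accuracy (90.0 vs 98.2).
J: worse on accuracy (92.2 vs 98.2).
K: worse on accuracy (86.1 vs 98.2).
No option is at least as good as C on every objective and strictly better on one.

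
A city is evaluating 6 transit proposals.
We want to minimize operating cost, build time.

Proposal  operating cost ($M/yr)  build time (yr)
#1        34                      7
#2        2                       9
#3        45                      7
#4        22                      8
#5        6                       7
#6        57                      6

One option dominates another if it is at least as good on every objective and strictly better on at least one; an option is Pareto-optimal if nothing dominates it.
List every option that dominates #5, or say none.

#1: worse on operating cost (34 vs 6).
#2: worse on build time (9 vs 7).
#3: worse on operating cost (45 vs 6).
#4: worse on operating cost (22 vs 6).
#6: worse on operating cost (57 vs 6).
No option dominates #5.

none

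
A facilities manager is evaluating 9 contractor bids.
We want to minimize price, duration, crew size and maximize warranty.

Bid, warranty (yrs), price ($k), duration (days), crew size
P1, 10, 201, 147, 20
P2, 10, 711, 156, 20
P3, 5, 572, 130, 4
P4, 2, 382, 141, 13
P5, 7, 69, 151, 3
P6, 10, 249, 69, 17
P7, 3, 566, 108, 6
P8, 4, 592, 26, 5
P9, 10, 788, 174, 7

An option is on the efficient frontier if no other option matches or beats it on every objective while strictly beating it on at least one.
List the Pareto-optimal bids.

P1: not dominated.
P2: dominated by P1 (warranty 10≥10, price 201≤711, duration 147≤156, crew size 20≤20).
P3: not dominated.
P4: not dominated.
P5: not dominated (best price).
P6: not dominated.
P7: not dominated.
P8: not dominated (best duration).
P9: not dominated.

P1, P3, P4, P5, P6, P7, P8, P9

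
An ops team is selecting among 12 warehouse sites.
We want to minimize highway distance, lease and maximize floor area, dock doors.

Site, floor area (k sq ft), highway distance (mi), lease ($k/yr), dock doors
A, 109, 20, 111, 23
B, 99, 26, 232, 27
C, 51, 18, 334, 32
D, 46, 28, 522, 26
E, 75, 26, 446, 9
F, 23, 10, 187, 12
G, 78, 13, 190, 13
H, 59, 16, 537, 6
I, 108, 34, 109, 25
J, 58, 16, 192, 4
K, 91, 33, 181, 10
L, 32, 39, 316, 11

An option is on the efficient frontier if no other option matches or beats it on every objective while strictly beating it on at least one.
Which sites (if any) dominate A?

none

B: worse on floor area (99 vs 109).
C: worse on floor area (51 vs 109).
D: worse on floor area (46 vs 109).
E: worse on floor area (75 vs 109).
F: worse on floor area (23 vs 109).
G: worse on floor area (78 vs 109).
H: worse on floor area (59 vs 109).
I: worse on floor area (108 vs 109).
J: worse on floor area (58 vs 109).
K: worse on floor area (91 vs 109).
L: worse on floor area (32 vs 109).
No option dominates A.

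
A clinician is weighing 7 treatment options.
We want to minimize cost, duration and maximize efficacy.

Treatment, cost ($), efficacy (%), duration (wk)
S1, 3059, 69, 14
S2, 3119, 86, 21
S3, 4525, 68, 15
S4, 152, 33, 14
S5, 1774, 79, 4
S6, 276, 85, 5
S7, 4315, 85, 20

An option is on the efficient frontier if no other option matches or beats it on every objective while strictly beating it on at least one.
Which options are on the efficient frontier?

S1: dominated by S5 (cost 1774≤3059, efficacy 79≥69, duration 4≤14).
S2: not dominated (best efficacy).
S3: dominated by S1 (cost 3059≤4525, efficacy 69≥68, duration 14≤15).
S4: not dominated (best cost).
S5: not dominated (best duration).
S6: not dominated.
S7: dominated by S6 (cost 276≤4315, efficacy 85≥85, duration 5≤20).

S2, S4, S5, S6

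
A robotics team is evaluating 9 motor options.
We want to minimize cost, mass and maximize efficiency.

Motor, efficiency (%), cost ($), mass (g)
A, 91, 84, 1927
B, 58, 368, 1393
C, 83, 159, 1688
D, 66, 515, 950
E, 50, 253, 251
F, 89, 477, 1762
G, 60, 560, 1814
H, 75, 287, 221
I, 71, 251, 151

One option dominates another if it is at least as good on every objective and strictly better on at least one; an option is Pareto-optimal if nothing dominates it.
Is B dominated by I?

Yes

I vs B: efficiency 71≥58, cost 251≤368, mass 151≤1393 — I is at least as good on every objective with at least one strict improvement.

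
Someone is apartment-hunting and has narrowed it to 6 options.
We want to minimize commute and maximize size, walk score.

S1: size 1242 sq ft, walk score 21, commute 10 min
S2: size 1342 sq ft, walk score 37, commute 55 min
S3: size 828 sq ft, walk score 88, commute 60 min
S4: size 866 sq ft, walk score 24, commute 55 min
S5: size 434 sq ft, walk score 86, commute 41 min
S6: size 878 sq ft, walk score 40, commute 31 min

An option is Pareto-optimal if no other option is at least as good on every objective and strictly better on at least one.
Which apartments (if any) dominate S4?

S2: size 1342≥866, walk score 37≥24, commute 55≤55 — dominates S4.
S6: size 878≥866, walk score 40≥24, commute 31≤55 — dominates S4.
Others (S1, S3, S5) are each worse than S4 on at least one objective.

S2, S6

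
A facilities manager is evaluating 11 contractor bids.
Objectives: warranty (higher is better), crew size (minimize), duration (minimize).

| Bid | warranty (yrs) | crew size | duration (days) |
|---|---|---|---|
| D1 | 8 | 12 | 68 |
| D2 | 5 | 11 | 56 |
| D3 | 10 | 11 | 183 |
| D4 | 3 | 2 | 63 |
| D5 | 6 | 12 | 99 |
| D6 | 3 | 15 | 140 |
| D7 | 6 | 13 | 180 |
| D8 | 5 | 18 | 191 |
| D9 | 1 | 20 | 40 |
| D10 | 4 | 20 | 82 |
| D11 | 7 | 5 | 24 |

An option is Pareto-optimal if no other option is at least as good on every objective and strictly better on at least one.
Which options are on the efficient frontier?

D1: not dominated.
D2: dominated by D11 (warranty 7≥5, crew size 5≤11, duration 24≤56).
D3: not dominated (best warranty).
D4: not dominated (best crew size).
D5: dominated by D1 (warranty 8≥6, crew size 12≤12, duration 68≤99).
D6: dominated by D1 (warranty 8≥3, crew size 12≤15, duration 68≤140).
D7: dominated by D1 (warranty 8≥6, crew size 12≤13, duration 68≤180).
D8: dominated by D1 (warranty 8≥5, crew size 12≤18, duration 68≤191).
D9: dominated by D11 (warranty 7≥1, crew size 5≤20, duration 24≤40).
D10: dominated by D1 (warranty 8≥4, crew size 12≤20, duration 68≤82).
D11: not dominated (best duration).

D1, D3, D4, D11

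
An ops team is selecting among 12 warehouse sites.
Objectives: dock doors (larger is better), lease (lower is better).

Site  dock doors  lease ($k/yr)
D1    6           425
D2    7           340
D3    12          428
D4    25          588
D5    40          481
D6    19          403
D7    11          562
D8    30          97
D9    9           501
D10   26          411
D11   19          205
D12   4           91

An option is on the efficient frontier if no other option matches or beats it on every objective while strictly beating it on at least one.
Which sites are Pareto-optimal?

D5, D8, D12

D1: dominated by D2 (dock doors 7≥6, lease 340≤425).
D2: dominated by D8 (dock doors 30≥7, lease 97≤340).
D3: dominated by D6 (dock doors 19≥12, lease 403≤428).
D4: dominated by D5 (dock doors 40≥25, lease 481≤588).
D5: not dominated (best dock doors).
D6: dominated by D8 (dock doors 30≥19, lease 97≤403).
D7: dominated by D3 (dock doors 12≥11, lease 428≤562).
D8: not dominated.
D9: dominated by D3 (dock doors 12≥9, lease 428≤501).
D10: dominated by D8 (dock doors 30≥26, lease 97≤411).
D11: dominated by D8 (dock doors 30≥19, lease 97≤205).
D12: not dominated (best lease).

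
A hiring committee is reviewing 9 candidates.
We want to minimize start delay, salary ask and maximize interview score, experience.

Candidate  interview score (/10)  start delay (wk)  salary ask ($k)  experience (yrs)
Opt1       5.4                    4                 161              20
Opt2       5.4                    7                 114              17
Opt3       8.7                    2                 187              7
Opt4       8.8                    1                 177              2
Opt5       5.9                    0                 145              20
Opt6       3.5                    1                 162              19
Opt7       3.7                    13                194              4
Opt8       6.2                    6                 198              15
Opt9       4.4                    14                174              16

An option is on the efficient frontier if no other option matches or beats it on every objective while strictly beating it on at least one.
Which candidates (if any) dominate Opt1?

Opt5

Opt5: interview score 5.9≥5.4, start delay 0≤4, salary ask 145≤161, experience 20≥20 — dominates Opt1.
Others (Opt2, Opt3, Opt4, Opt6, Opt7, Opt8, Opt9) are each worse than Opt1 on at least one objective.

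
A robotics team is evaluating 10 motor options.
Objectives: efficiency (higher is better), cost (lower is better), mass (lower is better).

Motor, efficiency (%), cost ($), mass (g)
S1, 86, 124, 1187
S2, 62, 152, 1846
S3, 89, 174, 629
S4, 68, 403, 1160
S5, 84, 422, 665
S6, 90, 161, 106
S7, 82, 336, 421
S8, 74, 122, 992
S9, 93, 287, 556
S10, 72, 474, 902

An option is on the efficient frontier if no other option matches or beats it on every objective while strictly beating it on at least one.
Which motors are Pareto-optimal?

S1: not dominated.
S2: dominated by S1 (efficiency 86≥62, cost 124≤152, mass 1187≤1846).
S3: dominated by S6 (efficiency 90≥89, cost 161≤174, mass 106≤629).
S4: dominated by S3 (efficiency 89≥68, cost 174≤403, mass 629≤1160).
S5: dominated by S3 (efficiency 89≥84, cost 174≤422, mass 629≤665).
S6: not dominated (best mass).
S7: dominated by S6 (efficiency 90≥82, cost 161≤336, mass 106≤421).
S8: not dominated (best cost).
S9: not dominated (best efficiency).
S10: dominated by S3 (efficiency 89≥72, cost 174≤474, mass 629≤902).

S1, S6, S8, S9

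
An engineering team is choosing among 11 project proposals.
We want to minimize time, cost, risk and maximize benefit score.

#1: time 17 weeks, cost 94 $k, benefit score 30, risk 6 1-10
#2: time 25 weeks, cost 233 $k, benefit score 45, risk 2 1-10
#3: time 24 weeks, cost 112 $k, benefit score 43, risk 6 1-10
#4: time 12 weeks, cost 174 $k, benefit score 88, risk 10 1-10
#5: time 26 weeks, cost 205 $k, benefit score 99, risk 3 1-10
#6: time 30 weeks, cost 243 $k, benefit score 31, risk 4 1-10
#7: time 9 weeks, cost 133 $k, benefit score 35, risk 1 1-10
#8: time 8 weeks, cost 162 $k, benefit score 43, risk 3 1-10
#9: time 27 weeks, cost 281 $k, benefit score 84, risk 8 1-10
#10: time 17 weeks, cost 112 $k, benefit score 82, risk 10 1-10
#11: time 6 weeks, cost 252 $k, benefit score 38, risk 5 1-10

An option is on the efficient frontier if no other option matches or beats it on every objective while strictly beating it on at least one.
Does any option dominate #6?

Yes

#2 vs #6: time 25≤30, cost 233≤243, benefit score 45≥31, risk 2≤4 — #2 is at least as good on every objective and strictly better on at least one, so #2 dominates #6.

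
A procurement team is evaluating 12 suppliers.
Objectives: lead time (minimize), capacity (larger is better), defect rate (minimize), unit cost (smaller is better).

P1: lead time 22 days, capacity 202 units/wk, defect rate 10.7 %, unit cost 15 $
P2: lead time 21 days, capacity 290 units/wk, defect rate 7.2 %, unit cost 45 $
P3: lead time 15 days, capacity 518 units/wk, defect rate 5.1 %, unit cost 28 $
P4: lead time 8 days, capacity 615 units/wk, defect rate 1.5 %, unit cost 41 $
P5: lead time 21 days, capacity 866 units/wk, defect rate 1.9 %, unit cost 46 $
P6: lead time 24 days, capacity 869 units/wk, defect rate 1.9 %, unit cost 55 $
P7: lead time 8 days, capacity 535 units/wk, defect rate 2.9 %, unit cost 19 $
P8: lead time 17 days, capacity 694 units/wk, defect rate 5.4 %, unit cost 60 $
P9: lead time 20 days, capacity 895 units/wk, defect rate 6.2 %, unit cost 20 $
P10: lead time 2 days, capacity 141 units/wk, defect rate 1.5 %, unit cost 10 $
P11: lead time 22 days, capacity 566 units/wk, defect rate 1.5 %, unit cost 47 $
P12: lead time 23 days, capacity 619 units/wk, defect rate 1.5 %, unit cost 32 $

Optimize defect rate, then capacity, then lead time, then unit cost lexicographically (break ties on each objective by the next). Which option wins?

First minimize defect rate: best is 1.5, kept {P4, P10, P11, P12}.
Then maximize capacity: best is 619, kept {P12}.

P12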